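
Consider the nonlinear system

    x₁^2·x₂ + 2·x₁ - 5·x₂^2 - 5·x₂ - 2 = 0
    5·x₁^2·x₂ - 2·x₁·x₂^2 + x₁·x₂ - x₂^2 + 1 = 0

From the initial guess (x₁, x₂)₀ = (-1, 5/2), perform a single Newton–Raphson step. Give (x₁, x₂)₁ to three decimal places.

(-0.911, 0.930)

At (-1, 5/2): F = (-45.250, 17.250).
Jacobian J = [[2·x₁·x₂ + 2, x₁^2 - 10·x₂ - 5], [10·x₁·x₂ - 2·x₂^2 + x₂, 5·x₁^2 - 4·x₁·x₂ + x₁ - 2·x₂]].
At the point, J = [[-3.000, -29.000], [-35.000, 9.000]] (det J = -1042.000).
Solving J·Δ = −F gives Δ = (0.089, -1.570).
Then the next iterate is (x₁, x₂)₁ = (-0.911, 0.930).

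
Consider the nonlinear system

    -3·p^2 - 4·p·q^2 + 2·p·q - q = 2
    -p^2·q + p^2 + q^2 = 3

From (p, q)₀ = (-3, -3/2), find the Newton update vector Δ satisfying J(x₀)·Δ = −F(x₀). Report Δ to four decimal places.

At (-3, -3/2): F = (8.5000, 21.7500).
Jacobian J = [[-6·p - 4·q^2 + 2·q, -8·p·q + 2·p - 1], [-2·p·q + 2·p, -p^2 + 2·q]].
At the point, J = [[6.0000, -43.0000], [-15.0000, -12.0000]] (det J = -717.0000).
Solving J·Δ = −F gives Δ = (1.1621, 0.3598).

(1.1621, 0.3598)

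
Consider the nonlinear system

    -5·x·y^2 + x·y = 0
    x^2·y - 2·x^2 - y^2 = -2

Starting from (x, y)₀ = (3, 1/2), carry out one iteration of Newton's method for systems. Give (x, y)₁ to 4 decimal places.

(1.6053, 0.3997)

At (3, 1/2): F = (-2.2500, -11.7500).
Jacobian J = [[-5·y^2 + y, -10·x·y + x], [2·x·y - 4·x, x^2 - 2·y]].
At the point, J = [[-0.7500, -12.0000], [-9.0000, 8.0000]] (det J = -114.0000).
Solving J·Δ = −F gives Δ = (-1.3947, -0.1003).
Then the next iterate is (x, y)₁ = (1.6053, 0.3997).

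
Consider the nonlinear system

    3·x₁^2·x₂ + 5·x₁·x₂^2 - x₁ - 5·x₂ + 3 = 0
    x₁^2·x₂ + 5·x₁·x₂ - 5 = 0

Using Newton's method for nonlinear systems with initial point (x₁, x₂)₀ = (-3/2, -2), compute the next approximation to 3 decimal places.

(-1.833, -0.699)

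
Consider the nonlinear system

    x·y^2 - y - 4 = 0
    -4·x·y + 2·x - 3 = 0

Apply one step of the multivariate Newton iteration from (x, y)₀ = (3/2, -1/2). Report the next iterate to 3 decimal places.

(-1.588, -2.059)

At (3/2, -1/2): F = (-3.125, 3.000).
Jacobian J = [[y^2, 2·x·y - 1], [-4·y + 2, -4·x]].
At the point, J = [[0.250, -2.500], [4.000, -6.000]] (det J = 8.500).
Solving J·Δ = −F gives Δ = (-3.088, -1.559).
Then the next iterate is (x, y)₁ = (-1.588, -2.059).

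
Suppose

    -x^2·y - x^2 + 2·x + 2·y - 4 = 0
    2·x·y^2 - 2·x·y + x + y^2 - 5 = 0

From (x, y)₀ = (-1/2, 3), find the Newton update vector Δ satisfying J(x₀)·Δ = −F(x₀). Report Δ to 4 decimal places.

(0.2612, -0.8955)

At (-1/2, 3): F = (0.0000, -2.5000).
Jacobian J = [[-2·x·y - 2·x + 2, -x^2 + 2], [2·y^2 - 2·y + 1, 4·x·y - 2·x + 2·y]].
At the point, J = [[6.0000, 1.7500], [13.0000, 1.0000]] (det J = -16.7500).
Solving J·Δ = −F gives Δ = (0.2612, -0.8955).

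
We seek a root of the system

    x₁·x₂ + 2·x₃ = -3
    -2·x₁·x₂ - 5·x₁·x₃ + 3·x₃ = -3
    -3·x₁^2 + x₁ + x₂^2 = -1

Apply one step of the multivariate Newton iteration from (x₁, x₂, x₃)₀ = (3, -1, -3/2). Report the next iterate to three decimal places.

(1.751, -1.386, -0.046)

At (3, -1, -3/2): F = (-3.000, 27.000, -22.000).
Jacobian J = [[x₂, x₁, 2], [-2·x₂ - 5·x₃, -2·x₁, -5·x₁ + 3], [-6·x₁ + 1, 2·x₂, 0]].
At the point, J = [[-1.000, 3.000, 2.000], [9.500, -6.000, -12.000], [-17.000, -2.000, 0.000]] (det J = 394.000).
Solving J·Δ = −F gives Δ = (-1.249, -0.386, 1.454).
Then the next iterate is (x₁, x₂, x₃)₁ = (1.751, -1.386, -0.046).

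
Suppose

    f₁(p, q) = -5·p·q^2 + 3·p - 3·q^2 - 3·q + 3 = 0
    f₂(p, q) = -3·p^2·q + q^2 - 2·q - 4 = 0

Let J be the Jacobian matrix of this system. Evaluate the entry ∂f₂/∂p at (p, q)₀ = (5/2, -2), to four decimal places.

30.0000

∂f₂/∂p = -6·p·q.
At (5/2, -2) this is 30.0000.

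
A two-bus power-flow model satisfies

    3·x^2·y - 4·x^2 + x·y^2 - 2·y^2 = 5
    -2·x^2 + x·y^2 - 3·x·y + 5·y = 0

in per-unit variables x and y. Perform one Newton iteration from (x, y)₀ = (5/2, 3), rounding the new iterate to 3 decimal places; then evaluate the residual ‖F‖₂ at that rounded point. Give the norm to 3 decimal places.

At (5/2, 3): F = (30.750, 2.500).
Jacobian J = [[6·x·y - 8·x + y^2, 3·x^2 + 2·x·y - 4·y], [-4·x + y^2 - 3·y, 2·x·y - 3·x + 5]].
At the point, J = [[34.000, 21.750], [-10.000, 12.500]] (det J = 642.500).
Solving J·Δ = −F gives Δ = (-0.514, -0.611).
Then the next iterate is (x, y)₁ = (1.986, 2.389).
Re-evaluating at (1.986, 2.389): F = (7.41137, 1.15769), so ‖F‖₂ = 7.501.

7.501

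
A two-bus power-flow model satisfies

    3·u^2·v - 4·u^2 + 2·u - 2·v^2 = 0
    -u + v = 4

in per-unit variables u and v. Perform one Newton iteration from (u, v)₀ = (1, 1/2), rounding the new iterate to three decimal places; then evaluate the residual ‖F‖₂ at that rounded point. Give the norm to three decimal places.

At (1, 1/2): F = (-1.000, -4.500).
Jacobian J = [[6·u·v - 8·u + 2, 3·u^2 - 4·v], [-1, 1]].
At the point, J = [[-3.000, 1.000], [-1.000, 1.000]] (det J = -2.000).
Solving J·Δ = −F gives Δ = (1.750, 6.250).
Then the next iterate is (u, v)₁ = (2.750, 6.750).
Re-evaluating at (2.750, 6.750): F = (37.26562, 0.000), so ‖F‖₂ = 37.266.

37.266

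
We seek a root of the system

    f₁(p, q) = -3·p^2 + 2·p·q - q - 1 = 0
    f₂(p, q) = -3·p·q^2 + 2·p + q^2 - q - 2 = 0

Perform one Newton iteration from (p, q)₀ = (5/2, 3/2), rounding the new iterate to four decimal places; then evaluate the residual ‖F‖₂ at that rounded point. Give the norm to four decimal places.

5.7885

At (5/2, 3/2): F = (-13.7500, -13.1250).
Jacobian J = [[-6·p + 2·q, 2·p - 1], [-3·q^2 + 2, -6·p·q + 2·q - 1]].
At the point, J = [[-12.0000, 4.0000], [-4.7500, -20.5000]] (det J = 265.0000).
Solving J·Δ = −F gives Δ = (-1.2618, -0.3479).
Then the next iterate is (p, q)₁ = (1.2382, 1.1521).
Re-evaluating at (1.2382, 1.1521): F = (-3.898457, -4.278882), so ‖F‖₂ = 5.7885.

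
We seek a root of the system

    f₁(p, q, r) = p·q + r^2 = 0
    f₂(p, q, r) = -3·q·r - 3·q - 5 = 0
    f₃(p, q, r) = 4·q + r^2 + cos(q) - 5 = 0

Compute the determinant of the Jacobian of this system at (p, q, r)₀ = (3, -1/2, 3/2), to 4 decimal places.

J = [[q, p, 2·r], [0, -3·r - 3, -3·q], [0, -sin(q) + 4, 2·r]].
At the point, J = [[-0.5000, 3.0000, 3.0000], [0.0000, -7.5000, 1.5000], [0.0000, 4.479426, 3.0000]].
det J = 14.6096.

14.6096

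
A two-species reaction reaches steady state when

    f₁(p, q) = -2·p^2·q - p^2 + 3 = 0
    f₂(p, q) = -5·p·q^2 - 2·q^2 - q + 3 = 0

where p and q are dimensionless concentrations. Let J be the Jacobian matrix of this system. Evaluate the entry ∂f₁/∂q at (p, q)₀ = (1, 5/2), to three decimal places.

-2.000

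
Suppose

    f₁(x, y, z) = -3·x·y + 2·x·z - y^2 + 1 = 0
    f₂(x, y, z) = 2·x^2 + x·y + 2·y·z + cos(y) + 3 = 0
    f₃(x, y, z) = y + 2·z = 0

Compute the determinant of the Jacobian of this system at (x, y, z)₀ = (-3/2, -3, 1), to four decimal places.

J = [[-3·y + 2·z, -3·x - 2·y, 2·x], [4·x + y, x + 2·z - sin(y), 2·y], [0, 1, 2]].
At the point, J = [[11.0000, 10.5000, -3.0000], [-9.0000, 0.641120, -6.0000], [0.0000, 1.0000, 2.0000]].
det J = 296.1046.

296.1046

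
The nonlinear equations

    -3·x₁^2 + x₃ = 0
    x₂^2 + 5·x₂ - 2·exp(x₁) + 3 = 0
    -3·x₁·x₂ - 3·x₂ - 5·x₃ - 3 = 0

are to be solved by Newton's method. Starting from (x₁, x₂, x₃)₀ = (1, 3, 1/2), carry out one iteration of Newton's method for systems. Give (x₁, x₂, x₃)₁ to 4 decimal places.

(0.4224, 0.7542, -0.4654)

At (1, 3, 1/2): F = (-2.5000, 21.563436, -23.5000).
Jacobian J = [[-6·x₁, 0, 1], [-2·exp(x₁), 2·x₂ + 5, 0], [-3·x₂, -3·x₁ - 3, -5]].
At the point, J = [[-6.0000, 0.0000, 1.0000], [-5.436564, 11.0000, 0.0000], [-9.0000, -6.0000, -5.0000]] (det J = 461.619382).
Solving J·Δ = −F gives Δ = (-0.5776, -2.2458, -0.9654).
Then the next iterate is (x₁, x₂, x₃)₁ = (0.4224, 0.7542, -0.4654).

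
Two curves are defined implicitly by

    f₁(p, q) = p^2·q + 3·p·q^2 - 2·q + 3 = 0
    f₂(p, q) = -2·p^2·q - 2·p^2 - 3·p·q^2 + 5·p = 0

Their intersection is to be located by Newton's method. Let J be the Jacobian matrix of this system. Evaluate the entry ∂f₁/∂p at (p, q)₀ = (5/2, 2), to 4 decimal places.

∂f₁/∂p = 2·p·q + 3·q^2.
At (5/2, 2) this is 22.0000.

22.0000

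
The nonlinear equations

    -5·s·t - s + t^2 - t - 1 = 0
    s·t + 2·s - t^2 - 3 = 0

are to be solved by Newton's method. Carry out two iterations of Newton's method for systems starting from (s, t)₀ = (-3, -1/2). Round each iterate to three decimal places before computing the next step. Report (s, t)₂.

At (-3, -1/2): F = (-4.750, -7.750).
Jacobian J = [[-5·t - 1, -5·s + 2·t - 1], [t + 2, s - 2·t]].
At the point, J = [[1.500, 13.000], [1.500, -2.000]] (det J = -22.500).
Solving J·Δ = −F gives Δ = (4.900, -0.200).
Then the next iterate is (s, t)₁ = (1.900, -0.700).
Round to (1.900, -0.700) and repeat: F = (4.940, -1.020), J = [[2.500, -11.900], [1.300, 3.300]].
Δ = (-0.176, 0.378), so (s, t)₂ = (1.724, -0.322).

(1.724, -0.322)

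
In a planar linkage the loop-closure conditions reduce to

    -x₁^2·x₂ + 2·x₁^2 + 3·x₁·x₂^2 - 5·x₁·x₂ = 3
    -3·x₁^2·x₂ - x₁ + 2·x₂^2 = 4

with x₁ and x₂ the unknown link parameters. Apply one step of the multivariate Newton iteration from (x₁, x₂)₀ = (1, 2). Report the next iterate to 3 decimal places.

(0.852, 2.216)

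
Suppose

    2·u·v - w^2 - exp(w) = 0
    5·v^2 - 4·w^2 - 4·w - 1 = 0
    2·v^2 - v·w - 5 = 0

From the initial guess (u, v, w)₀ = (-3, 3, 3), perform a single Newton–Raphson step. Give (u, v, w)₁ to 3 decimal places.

At (-3, 3, 3): F = (-47.08554, -4.000, 4.000).
Jacobian J = [[2·v, 2·u, -2·w - exp(w)], [0, 10·v, -8·w - 4], [0, 4·v - w, -v]].
At the point, J = [[6.000, -6.000, -26.08554], [0.000, 30.000, -28.000], [0.000, 9.000, -3.000]] (det J = 972.000).
Solving J·Δ = −F gives Δ = (2.896, -0.765, -0.963).
Then the next iterate is (u, v, w)₁ = (-0.104, 2.235, 2.037).

(-0.104, 2.235, 2.037)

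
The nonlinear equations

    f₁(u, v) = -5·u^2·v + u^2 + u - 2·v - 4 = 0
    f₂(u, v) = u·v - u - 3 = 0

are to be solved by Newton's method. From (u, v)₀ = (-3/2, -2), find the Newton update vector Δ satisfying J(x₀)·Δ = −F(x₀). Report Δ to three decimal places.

(1.818, -2.636)

At (-3/2, -2): F = (23.250, 1.500).
Jacobian J = [[-10·u·v + 2·u + 1, -5·u^2 - 2], [v - 1, u]].
At the point, J = [[-32.000, -13.250], [-3.000, -1.500]] (det J = 8.250).
Solving J·Δ = −F gives Δ = (1.818, -2.636).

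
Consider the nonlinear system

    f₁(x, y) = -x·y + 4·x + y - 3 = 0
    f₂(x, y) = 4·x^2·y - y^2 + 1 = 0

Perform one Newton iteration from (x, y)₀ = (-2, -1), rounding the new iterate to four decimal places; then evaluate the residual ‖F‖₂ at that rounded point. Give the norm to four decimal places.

164.0628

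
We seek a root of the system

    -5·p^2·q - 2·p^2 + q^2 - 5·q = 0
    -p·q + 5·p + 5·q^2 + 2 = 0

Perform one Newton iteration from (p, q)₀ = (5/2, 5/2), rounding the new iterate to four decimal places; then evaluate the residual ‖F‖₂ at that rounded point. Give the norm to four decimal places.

28.3496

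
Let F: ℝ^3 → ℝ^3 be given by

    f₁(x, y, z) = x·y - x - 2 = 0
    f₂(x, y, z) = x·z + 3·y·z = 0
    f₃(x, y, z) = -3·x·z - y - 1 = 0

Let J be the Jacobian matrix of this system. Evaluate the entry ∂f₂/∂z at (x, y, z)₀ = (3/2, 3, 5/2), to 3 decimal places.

10.500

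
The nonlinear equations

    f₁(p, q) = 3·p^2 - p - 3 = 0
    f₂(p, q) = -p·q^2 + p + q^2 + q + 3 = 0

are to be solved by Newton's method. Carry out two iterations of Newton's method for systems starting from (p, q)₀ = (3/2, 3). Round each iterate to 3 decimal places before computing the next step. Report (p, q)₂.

(1.181, 8.408)

At (3/2, 3): F = (2.250, 3.000).
Jacobian J = [[6·p - 1, 0], [-q^2 + 1, -2·p·q + 2·q + 1]].
At the point, J = [[8.000, 0.000], [-8.000, -2.000]] (det J = -16.000).
Solving J·Δ = −F gives Δ = (-0.281, 2.625).
Then the next iterate is (p, q)₁ = (1.219, 5.625).
Round to (1.219, 5.625) and repeat: F = (0.23888, 2.91470), J = [[6.314, 0.000], [-30.64062, -1.46375]].
Δ = (-0.038, 2.783), so (p, q)₂ = (1.181, 8.408).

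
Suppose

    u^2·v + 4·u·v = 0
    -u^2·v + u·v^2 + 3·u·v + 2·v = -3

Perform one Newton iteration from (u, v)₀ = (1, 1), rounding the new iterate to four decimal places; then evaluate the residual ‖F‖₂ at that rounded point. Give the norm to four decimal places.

3.6923

At (1, 1): F = (5.0000, 8.0000).
Jacobian J = [[2·u·v + 4·v, u^2 + 4·u], [-2·u·v + v^2 + 3·v, -u^2 + 2·u·v + 3·u + 2]].
At the point, J = [[6.0000, 5.0000], [2.0000, 6.0000]] (det J = 26.0000).
Solving J·Δ = −F gives Δ = (0.3846, -1.4615).
Then the next iterate is (u, v)₁ = (1.3846, -0.4615).
Re-evaluating at (1.3846, -0.4615): F = (-3.440721, 1.339666), so ‖F‖₂ = 3.6923.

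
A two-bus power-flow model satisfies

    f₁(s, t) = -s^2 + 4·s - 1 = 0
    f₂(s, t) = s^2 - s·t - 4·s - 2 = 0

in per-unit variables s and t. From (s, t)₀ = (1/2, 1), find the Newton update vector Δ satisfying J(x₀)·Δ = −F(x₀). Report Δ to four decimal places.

(-0.2500, -6.5000)

At (1/2, 1): F = (0.7500, -4.2500).
Jacobian J = [[-2·s + 4, 0], [2·s - t - 4, -s]].
At the point, J = [[3.0000, 0.0000], [-4.0000, -0.5000]] (det J = -1.5000).
Solving J·Δ = −F gives Δ = (-0.2500, -6.5000).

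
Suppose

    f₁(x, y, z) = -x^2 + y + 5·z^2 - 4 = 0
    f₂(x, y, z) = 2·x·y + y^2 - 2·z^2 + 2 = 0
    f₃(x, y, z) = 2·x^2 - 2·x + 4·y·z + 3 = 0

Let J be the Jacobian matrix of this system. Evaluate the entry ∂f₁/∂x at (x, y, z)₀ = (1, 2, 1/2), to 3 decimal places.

-2.000

∂f₁/∂x = -2·x.
At (1, 2, 1/2) this is -2.000.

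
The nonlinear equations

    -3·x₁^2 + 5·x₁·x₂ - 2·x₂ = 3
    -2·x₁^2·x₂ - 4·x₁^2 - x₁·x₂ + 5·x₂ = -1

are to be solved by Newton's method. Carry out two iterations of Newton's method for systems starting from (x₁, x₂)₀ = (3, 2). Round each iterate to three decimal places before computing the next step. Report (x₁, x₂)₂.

At (3, 2): F = (-4.000, -67.000).
Jacobian J = [[-6·x₁ + 5·x₂, 5·x₁ - 2], [-4·x₁·x₂ - 8·x₁ - x₂, -2·x₁^2 - x₁ + 5]].
At the point, J = [[-8.000, 13.000], [-50.000, -16.000]] (det J = 778.000).
Solving J·Δ = −F gives Δ = (-1.202, -0.432).
Then the next iterate is (x₁, x₂)₁ = (1.798, 1.568).
Round to (1.798, 1.568) and repeat: F = (-1.73809, -17.04855), J = [[-2.948, 6.990], [-27.22906, -3.26361]].
Δ = (-0.624, -0.015), so (x₁, x₂)₂ = (1.174, 1.553).

(1.174, 1.553)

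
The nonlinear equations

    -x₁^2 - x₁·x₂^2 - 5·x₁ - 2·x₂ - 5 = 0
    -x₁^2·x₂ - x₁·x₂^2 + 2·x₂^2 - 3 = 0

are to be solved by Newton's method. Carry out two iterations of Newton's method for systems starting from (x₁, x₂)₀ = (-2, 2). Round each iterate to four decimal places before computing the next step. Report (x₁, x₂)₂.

At (-2, 2): F = (5.0000, 5.0000).
Jacobian J = [[-2·x₁ - x₂^2 - 5, -2·x₁·x₂ - 2], [-2·x₁·x₂ - x₂^2, -x₁^2 - 2·x₁·x₂ + 4·x₂]].
At the point, J = [[-5.0000, 6.0000], [4.0000, 12.0000]] (det J = -84.0000).
Solving J·Δ = −F gives Δ = (0.3571, -0.5357).
Then the next iterate is (x₁, x₂)₁ = (-1.6429, 1.4643).
Round to (-1.6429, 1.4643) and repeat: F = (1.109444, 0.858691), J = [[-3.858374, 2.811397], [2.667222, 7.969477]].
Δ = (0.1681, -0.1640), so (x₁, x₂)₂ = (-1.4748, 1.3003).

(-1.4748, 1.3003)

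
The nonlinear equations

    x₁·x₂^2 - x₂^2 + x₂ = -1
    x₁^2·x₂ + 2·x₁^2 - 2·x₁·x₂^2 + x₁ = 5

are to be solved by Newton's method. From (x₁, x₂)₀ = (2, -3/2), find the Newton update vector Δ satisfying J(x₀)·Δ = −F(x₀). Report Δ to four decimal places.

At (2, -3/2): F = (1.7500, -10.0000).
Jacobian J = [[x₂^2, 2·x₁·x₂ - 2·x₂ + 1], [2·x₁·x₂ + 4·x₁ - 2·x₂^2 + 1, x₁^2 - 4·x₁·x₂]].
At the point, J = [[2.2500, -2.0000], [-1.5000, 16.0000]] (det J = 33.0000).
Solving J·Δ = −F gives Δ = (-0.2424, 0.6023).

(-0.2424, 0.6023)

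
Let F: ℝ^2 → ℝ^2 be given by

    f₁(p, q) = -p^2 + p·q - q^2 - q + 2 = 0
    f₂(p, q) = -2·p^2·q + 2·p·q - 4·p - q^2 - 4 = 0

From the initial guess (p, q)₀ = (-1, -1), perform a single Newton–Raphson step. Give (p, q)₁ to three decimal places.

At (-1, -1): F = (2.000, 3.000).
Jacobian J = [[-2·p + q, p - 2·q - 1], [-4·p·q + 2·q - 4, -2·p^2 + 2·p - 2·q]].
At the point, J = [[1.000, 0.000], [-10.000, -2.000]] (det J = -2.000).
Solving J·Δ = −F gives Δ = (-2.000, 11.500).
Then the next iterate is (p, q)₁ = (-3.000, 10.500).

(-3.000, 10.500)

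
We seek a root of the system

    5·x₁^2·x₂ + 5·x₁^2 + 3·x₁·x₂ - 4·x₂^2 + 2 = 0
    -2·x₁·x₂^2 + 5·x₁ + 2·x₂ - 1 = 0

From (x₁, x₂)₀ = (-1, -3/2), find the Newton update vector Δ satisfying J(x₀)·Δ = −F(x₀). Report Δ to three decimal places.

(9.222, 0.028)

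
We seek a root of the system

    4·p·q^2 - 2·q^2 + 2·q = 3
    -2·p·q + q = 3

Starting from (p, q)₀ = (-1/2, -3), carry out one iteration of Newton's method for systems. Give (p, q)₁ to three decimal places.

(1.214, -3.643)

At (-1/2, -3): F = (-45.000, -9.000).
Jacobian J = [[4·q^2, 8·p·q - 4·q + 2], [-2·q, -2·p + 1]].
At the point, J = [[36.000, 26.000], [6.000, 2.000]] (det J = -84.000).
Solving J·Δ = −F gives Δ = (1.714, -0.643).
Then the next iterate is (p, q)₁ = (1.214, -3.643).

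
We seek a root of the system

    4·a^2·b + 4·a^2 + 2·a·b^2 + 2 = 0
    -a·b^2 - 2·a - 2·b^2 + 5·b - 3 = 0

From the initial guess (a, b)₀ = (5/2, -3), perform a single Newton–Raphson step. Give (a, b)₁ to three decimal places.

(1.955, -1.203)

At (5/2, -3): F = (-3.000, -63.500).
Jacobian J = [[8·a·b + 8·a + 2·b^2, 4·a^2 + 4·a·b], [-b^2 - 2, -2·a·b - 4·b + 5]].
At the point, J = [[-22.000, -5.000], [-11.000, 32.000]] (det J = -759.000).
Solving J·Δ = −F gives Δ = (-0.545, 1.797).
Then the next iterate is (a, b)₁ = (1.955, -1.203).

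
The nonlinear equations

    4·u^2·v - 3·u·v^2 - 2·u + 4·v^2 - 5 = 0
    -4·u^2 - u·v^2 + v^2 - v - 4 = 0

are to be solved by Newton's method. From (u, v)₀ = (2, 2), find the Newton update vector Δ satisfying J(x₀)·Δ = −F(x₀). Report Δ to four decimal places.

(-1.9000, 2.4000)

At (2, 2): F = (15.0000, -26.0000).
Jacobian J = [[8·u·v - 3·v^2 - 2, 4·u^2 - 6·u·v + 8·v], [-8·u - v^2, -2·u·v + 2·v - 1]].
At the point, J = [[18.0000, 8.0000], [-20.0000, -5.0000]] (det J = 70.0000).
Solving J·Δ = −F gives Δ = (-1.9000, 2.4000).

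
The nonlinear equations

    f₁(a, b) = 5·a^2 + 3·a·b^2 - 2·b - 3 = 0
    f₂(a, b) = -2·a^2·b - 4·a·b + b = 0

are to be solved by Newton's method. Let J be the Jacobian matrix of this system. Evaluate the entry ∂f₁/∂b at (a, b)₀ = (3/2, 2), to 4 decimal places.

∂f₁/∂b = 6·a·b - 2.
At (3/2, 2) this is 16.0000.

16.0000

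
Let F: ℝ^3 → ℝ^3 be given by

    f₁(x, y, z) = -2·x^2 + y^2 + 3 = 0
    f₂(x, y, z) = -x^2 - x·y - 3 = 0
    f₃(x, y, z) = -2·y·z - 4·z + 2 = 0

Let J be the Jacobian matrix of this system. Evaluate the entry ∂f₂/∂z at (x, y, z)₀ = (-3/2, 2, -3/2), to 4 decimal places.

∂f₂/∂z = 0.
At (-3/2, 2, -3/2) this is 0.0000.

0.0000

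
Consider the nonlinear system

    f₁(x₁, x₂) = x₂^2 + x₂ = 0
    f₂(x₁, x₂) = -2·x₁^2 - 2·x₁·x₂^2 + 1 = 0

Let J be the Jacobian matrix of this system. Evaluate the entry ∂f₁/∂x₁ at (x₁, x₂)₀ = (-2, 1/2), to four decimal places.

∂f₁/∂x₁ = 0.
At (-2, 1/2) this is 0.0000.

0.0000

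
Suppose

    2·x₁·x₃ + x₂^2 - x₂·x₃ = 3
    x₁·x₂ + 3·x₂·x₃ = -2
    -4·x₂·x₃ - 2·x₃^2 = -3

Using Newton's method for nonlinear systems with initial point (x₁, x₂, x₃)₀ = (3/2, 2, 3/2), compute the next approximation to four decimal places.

(3.4128, -1.5116, 2.0407)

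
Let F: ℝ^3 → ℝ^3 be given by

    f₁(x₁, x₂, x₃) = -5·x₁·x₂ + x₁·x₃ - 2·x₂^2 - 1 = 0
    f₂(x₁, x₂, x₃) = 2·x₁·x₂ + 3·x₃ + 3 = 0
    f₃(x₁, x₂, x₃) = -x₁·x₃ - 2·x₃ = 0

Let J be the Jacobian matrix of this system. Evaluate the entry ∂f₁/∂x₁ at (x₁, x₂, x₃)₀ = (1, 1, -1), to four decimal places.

∂f₁/∂x₁ = -5·x₂ + x₃.
At (1, 1, -1) this is -6.0000.

-6.0000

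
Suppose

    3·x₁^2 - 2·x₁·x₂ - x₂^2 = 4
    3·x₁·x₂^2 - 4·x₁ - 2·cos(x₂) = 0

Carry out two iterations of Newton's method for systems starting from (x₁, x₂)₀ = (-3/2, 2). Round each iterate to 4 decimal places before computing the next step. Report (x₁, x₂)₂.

(-0.9980, 1.1374)

At (-3/2, 2): F = (4.7500, -11.167706).
Jacobian J = [[6·x₁ - 2·x₂, -2·x₁ - 2·x₂], [3·x₂^2 - 4, 6·x₁·x₂ + 2·sin(x₂)]].
At the point, J = [[-13.0000, -1.0000], [8.0000, -16.181405]] (det J = 218.358267).
Solving J·Δ = −F gives Δ = (0.4031, -0.4908).
Then the next iterate is (x₁, x₂)₁ = (-1.0969, 1.5092).
Round to (-1.0969, 1.5092) and repeat: F = (0.642767, -3.230692), J = [[-9.5998, -0.8246], [2.833054, -7.936442]].
Δ = (0.0989, -0.3718), so (x₁, x₂)₂ = (-0.9980, 1.1374).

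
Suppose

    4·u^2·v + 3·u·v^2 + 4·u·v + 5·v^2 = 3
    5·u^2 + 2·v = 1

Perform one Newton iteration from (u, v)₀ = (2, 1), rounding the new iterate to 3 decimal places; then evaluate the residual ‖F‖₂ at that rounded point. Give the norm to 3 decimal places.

10.084

At (2, 1): F = (32.000, 21.000).
Jacobian J = [[8·u·v + 3·v^2 + 4·v, 4·u^2 + 6·u·v + 4·u + 10·v], [10·u, 2]].
At the point, J = [[23.000, 46.000], [20.000, 2.000]] (det J = -874.000).
Solving J·Δ = −F gives Δ = (-1.032, -0.180).
Then the next iterate is (u, v)₁ = (0.968, 0.820).
Re-evaluating at (0.968, 0.820): F = (8.56313, 5.32512), so ‖F‖₂ = 10.084.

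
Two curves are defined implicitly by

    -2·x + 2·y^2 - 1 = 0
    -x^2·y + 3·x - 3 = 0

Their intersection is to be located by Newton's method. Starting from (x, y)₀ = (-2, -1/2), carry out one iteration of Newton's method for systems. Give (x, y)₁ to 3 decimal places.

(0.800, -1.550)

At (-2, -1/2): F = (3.500, -7.000).
Jacobian J = [[-2, 4·y], [-2·x·y + 3, -x^2]].
At the point, J = [[-2.000, -2.000], [1.000, -4.000]] (det J = 10.000).
Solving J·Δ = −F gives Δ = (2.800, -1.050).
Then the next iterate is (x, y)₁ = (0.800, -1.550).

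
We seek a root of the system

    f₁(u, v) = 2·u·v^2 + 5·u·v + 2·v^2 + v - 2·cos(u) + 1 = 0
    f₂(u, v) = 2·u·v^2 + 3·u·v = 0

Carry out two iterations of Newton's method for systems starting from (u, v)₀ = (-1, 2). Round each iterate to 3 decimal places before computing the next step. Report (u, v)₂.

At (-1, 2): F = (-8.08060, -14.000).
Jacobian J = [[2·v^2 + 5·v + 2·sin(u), 4·u·v + 5·u + 4·v + 1], [2·v^2 + 3·v, 4·u·v + 3·u]].
At the point, J = [[16.31706, -4.000], [14.000, -11.000]] (det J = -123.48764).
Solving J·Δ = −F gives Δ = (0.266, -0.934).
Then the next iterate is (u, v)₁ = (-0.734, 1.066).
Round to (-0.734, 1.066) and repeat: F = (-2.72668, -4.01550), J = [[6.26302, -1.53578], [5.47071, -5.33178]].
Δ = (0.335, -0.409), so (u, v)₂ = (-0.399, 0.657).

(-0.399, 0.657)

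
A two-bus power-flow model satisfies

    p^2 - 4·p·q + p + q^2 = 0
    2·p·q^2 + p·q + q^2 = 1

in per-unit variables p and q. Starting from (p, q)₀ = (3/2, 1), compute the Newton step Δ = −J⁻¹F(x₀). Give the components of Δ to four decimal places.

(-0.5104, -0.3125)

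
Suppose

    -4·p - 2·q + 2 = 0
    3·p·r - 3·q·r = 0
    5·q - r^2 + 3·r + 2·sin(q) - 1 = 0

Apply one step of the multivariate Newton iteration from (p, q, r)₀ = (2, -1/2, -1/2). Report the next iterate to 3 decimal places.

(0.281, 0.438, -0.531)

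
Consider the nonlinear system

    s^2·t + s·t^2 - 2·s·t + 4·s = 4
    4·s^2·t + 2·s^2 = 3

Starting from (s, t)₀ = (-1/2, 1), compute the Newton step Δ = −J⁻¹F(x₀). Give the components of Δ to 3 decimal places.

(1.393, 9.857)

At (-1/2, 1): F = (-5.250, -1.500).
Jacobian J = [[2·s·t + t^2 - 2·t + 4, s^2 + 2·s·t - 2·s], [8·s·t + 4·s, 4·s^2]].
At the point, J = [[2.000, 0.250], [-6.000, 1.000]] (det J = 3.500).
Solving J·Δ = −F gives Δ = (1.393, 9.857).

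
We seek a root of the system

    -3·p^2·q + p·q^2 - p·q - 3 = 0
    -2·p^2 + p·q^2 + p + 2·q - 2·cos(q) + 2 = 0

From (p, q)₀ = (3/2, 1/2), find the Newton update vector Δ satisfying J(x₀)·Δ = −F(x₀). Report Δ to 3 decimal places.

At (3/2, 1/2): F = (-6.750, -1.38017).
Jacobian J = [[-6·p·q + q^2 - q, -3·p^2 + 2·p·q - p], [-4·p + q^2 + 1, 2·p·q + 2·sin(q) + 2]].
At the point, J = [[-4.750, -6.750], [-4.750, 4.45885]] (det J = -53.24204).
Solving J·Δ = −F gives Δ = (-0.740, -0.479).

(-0.740, -0.479)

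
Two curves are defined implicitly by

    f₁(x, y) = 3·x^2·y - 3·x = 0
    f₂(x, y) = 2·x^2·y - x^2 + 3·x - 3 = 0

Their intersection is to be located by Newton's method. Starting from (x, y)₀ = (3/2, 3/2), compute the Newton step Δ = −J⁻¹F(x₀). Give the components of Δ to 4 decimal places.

At (3/2, 3/2): F = (5.6250, 6.0000).
Jacobian J = [[6·x·y - 3, 3·x^2], [4·x·y - 2·x + 3, 2·x^2]].
At the point, J = [[10.5000, 6.7500], [9.0000, 4.5000]] (det J = -13.5000).
Solving J·Δ = −F gives Δ = (-1.1250, 0.9167).

(-1.1250, 0.9167)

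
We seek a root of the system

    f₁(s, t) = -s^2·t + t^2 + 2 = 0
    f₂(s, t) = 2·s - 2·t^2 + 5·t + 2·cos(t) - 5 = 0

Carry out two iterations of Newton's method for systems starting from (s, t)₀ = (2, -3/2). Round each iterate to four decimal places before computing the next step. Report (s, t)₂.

(0.5826, 0.1668)

At (2, -3/2): F = (10.2500, -12.858526).
Jacobian J = [[-2·s·t, -s^2 + 2·t], [2, -4·t - 2·sin(t) + 5]].
At the point, J = [[6.0000, -7.0000], [2.0000, 12.994990]] (det J = 91.969940).
Solving J·Δ = −F gives Δ = (-0.4696, 1.0618).
Then the next iterate is (s, t)₁ = (1.5304, -0.4382).
Round to (1.5304, -0.4382) and repeat: F = (3.218338, -2.703205), J = [[1.341243, -3.218524], [2.0000, 7.601420]].
Δ = (-0.9478, 0.6050), so (s, t)₂ = (0.5826, 0.1668).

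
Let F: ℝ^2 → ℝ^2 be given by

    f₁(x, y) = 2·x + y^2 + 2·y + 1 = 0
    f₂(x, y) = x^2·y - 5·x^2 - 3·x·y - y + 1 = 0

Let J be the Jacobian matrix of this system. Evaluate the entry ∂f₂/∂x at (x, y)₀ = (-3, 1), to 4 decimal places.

21.0000

∂f₂/∂x = 2·x·y - 10·x - 3·y.
At (-3, 1) this is 21.0000.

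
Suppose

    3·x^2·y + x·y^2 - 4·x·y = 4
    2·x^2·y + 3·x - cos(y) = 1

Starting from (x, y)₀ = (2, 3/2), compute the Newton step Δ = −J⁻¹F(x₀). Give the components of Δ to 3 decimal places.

(-5.086, 6.598)

At (2, 3/2): F = (6.500, 16.92926).
Jacobian J = [[6·x·y + y^2 - 4·y, 3·x^2 + 2·x·y - 4·x], [4·x·y + 3, 2·x^2 + sin(y)]].
At the point, J = [[14.250, 10.000], [15.000, 8.99749]] (det J = -21.78570).
Solving J·Δ = −F gives Δ = (-5.086, 6.598).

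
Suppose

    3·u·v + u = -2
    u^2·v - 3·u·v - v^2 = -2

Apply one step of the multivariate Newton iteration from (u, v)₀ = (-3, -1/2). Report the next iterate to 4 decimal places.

At (-3, -1/2): F = (3.5000, -7.2500).
Jacobian J = [[3·v + 1, 3·u], [2·u·v - 3·v, u^2 - 3·u - 2·v]].
At the point, J = [[-0.5000, -9.0000], [4.5000, 19.0000]] (det J = 31.0000).
Solving J·Δ = −F gives Δ = (-0.0403, 0.3911).
Then the next iterate is (u, v)₁ = (-3.0403, -0.1089).

(-3.0403, -0.1089)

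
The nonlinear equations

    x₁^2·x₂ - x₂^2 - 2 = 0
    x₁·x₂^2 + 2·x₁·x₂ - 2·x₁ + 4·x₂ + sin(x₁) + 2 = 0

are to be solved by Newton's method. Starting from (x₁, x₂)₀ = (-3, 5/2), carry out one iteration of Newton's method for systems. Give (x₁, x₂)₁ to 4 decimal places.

(-2.1950, 1.9564)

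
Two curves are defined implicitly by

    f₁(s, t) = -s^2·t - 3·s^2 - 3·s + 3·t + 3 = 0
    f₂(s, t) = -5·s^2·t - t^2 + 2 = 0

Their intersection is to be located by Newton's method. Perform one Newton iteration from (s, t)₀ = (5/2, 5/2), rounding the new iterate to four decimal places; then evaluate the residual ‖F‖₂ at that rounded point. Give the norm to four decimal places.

25.0077

At (5/2, 5/2): F = (-31.3750, -82.3750).
Jacobian J = [[-2·s·t - 6·s - 3, -s^2 + 3], [-10·s·t, -5·s^2 - 2·t]].
At the point, J = [[-30.5000, -3.2500], [-62.5000, -36.2500]] (det J = 902.5000).
Solving J·Δ = −F gives Δ = (-0.9636, -0.6111).
Then the next iterate is (s, t)₁ = (1.5364, 1.8889).
Re-evaluating at (1.5364, 1.8889): F = (-7.482870, -23.861921), so ‖F‖₂ = 25.0077.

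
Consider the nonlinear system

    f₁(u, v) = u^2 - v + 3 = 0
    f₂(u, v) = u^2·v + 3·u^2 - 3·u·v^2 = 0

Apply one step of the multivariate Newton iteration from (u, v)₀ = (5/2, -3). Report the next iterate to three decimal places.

(0.056, -2.971)

At (5/2, -3): F = (12.250, -67.500).
Jacobian J = [[2·u, -1], [2·u·v + 6·u - 3·v^2, u^2 - 6·u·v]].
At the point, J = [[5.000, -1.000], [-27.000, 51.250]] (det J = 229.250).
Solving J·Δ = −F gives Δ = (-2.444, 0.029).
Then the next iterate is (u, v)₁ = (0.056, -2.971).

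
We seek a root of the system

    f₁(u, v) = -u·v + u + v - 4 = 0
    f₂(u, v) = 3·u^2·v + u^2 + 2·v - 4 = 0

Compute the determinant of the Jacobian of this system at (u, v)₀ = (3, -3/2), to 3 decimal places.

30.500

J = [[-v + 1, -u + 1], [6·u·v + 2·u, 3·u^2 + 2]].
At the point, J = [[2.500, -2.000], [-21.000, 29.000]].
det J = 30.500.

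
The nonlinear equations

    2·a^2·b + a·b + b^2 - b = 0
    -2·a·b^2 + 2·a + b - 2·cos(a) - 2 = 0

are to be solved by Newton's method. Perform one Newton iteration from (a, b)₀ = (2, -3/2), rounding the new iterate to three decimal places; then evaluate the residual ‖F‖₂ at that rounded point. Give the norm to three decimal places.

At (2, -3/2): F = (-11.250, -7.66771).
Jacobian J = [[4·a·b + b, 2·a^2 + a + 2·b - 1], [-2·b^2 + 2·sin(a) + 2, -4·a·b + 1]].
At the point, J = [[-13.500, 6.000], [-0.68141, 13.000]] (det J = -171.41157).
Solving J·Δ = −F gives Δ = (-0.585, 0.559).
Then the next iterate is (a, b)₁ = (1.415, -0.941).
Re-evaluating at (1.415, -0.941): F = (-3.27322, -2.92724), so ‖F‖₂ = 4.391.

4.391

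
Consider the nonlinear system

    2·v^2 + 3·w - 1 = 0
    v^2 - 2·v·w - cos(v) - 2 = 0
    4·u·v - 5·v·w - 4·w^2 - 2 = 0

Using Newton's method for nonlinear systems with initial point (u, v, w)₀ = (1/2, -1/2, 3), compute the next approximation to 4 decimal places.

At (1/2, -1/2, 3): F = (8.5000, 0.372417, -31.5000).
Jacobian J = [[0, 4·v, 3], [0, 2·v - 2·w + sin(v), -2·v], [4·v, 4·u - 5·w, -5·v - 8·w]].
At the point, J = [[0.0000, -2.0000, 3.0000], [0.0000, -7.479426, 1.0000], [-2.0000, -13.0000, -21.5000]] (det J = -40.876553).
Solving J·Δ = −F gives Δ = (19.6450, -0.3612, -3.0741).
Then the next iterate is (u, v, w)₁ = (20.1450, -0.8612, -0.0741).

(20.1450, -0.8612, -0.0741)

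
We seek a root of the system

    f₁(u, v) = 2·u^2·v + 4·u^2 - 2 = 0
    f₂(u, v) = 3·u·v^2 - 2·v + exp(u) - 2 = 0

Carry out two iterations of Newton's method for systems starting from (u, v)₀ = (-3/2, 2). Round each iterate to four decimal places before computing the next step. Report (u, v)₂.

(-0.7838, 0.3443)

At (-3/2, 2): F = (16.0000, -23.776870).
Jacobian J = [[4·u·v + 8·u, 2·u^2], [3·v^2 + exp(u), 6·u·v - 2]].
At the point, J = [[-24.0000, 4.5000], [12.223130, -20.0000]] (det J = 424.995914).
Solving J·Δ = −F gives Δ = (0.5012, -0.8825).
Then the next iterate is (u, v)₁ = (-0.9988, 1.1175).
Round to (-0.9988, 1.1175) and repeat: F = (4.220045, -7.608602), J = [[-12.455036, 1.995203], [4.114740, -8.696954]].
Δ = (0.2150, -0.7732), so (u, v)₂ = (-0.7838, 0.3443).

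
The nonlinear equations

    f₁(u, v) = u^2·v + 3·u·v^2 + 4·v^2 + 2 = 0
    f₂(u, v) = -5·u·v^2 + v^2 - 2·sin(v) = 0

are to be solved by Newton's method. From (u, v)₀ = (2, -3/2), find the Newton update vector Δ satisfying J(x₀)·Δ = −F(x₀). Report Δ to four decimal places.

At (2, -3/2): F = (18.5000, -18.255010).
Jacobian J = [[2·u·v + 3·v^2, u^2 + 6·u·v + 8·v], [-5·v^2, -10·u·v + 2·v - 2·cos(v)]].
At the point, J = [[0.7500, -26.0000], [-11.2500, 26.858526]] (det J = -272.356106).
Solving J·Δ = −F gives Δ = (0.0817, 0.7139).

(0.0817, 0.7139)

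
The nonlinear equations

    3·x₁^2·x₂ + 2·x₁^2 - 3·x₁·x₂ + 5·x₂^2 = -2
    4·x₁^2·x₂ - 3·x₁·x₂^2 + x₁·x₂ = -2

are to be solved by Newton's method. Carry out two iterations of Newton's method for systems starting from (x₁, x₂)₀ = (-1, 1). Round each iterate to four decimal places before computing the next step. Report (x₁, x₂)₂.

At (-1, 1): F = (15.0000, 8.0000).
Jacobian J = [[6·x₁·x₂ + 4·x₁ - 3·x₂, 3·x₁^2 - 3·x₁ + 10·x₂], [8·x₁·x₂ - 3·x₂^2 + x₂, 4·x₁^2 - 6·x₁·x₂ + x₁]].
At the point, J = [[-13.0000, 16.0000], [-10.0000, 9.0000]] (det J = 43.0000).
Solving J·Δ = −F gives Δ = (-0.1628, -1.0698).
Then the next iterate is (x₁, x₂)₁ = (-1.1628, -0.0698).
Round to (-1.1628, -0.0698) and repeat: F = (4.201947, 1.720652), J = [[-3.954819, 6.846712], [0.564891, 3.758635]].
Δ = (0.2142, -0.4900), so (x₁, x₂)₂ = (-0.9486, -0.5598).

(-0.9486, -0.5598)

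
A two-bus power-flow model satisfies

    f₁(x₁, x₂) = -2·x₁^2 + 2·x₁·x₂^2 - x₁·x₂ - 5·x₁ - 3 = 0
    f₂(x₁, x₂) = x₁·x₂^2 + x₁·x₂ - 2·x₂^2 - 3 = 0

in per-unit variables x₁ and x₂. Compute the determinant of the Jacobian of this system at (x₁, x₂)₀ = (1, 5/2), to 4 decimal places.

-82.7500

J = [[-4·x₁ + 2·x₂^2 - x₂ - 5, 4·x₁·x₂ - x₁], [x₂^2 + x₂, 2·x₁·x₂ + x₁ - 4·x₂]].
At the point, J = [[1.0000, 9.0000], [8.7500, -4.0000]].
det J = -82.7500.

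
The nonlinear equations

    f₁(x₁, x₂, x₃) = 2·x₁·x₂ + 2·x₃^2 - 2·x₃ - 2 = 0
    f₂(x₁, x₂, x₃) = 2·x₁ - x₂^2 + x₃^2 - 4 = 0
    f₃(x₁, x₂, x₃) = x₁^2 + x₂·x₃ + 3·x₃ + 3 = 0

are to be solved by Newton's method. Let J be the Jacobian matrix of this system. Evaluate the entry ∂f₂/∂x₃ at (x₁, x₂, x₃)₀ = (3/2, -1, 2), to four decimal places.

4.0000

∂f₂/∂x₃ = 2·x₃.
At (3/2, -1, 2) this is 4.0000.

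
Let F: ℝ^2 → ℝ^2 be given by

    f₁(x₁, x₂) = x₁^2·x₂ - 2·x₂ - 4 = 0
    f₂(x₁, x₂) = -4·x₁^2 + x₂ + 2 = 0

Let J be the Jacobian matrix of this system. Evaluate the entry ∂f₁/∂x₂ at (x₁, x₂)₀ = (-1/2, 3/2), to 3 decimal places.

-1.750

∂f₁/∂x₂ = x₁^2 - 2.
At (-1/2, 3/2) this is -1.750.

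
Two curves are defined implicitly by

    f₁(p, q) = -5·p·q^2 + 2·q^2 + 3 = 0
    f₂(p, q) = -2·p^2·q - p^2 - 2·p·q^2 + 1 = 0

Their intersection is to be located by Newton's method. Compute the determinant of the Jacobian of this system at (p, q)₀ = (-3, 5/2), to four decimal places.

-2372.5000

J = [[-5·q^2, -10·p·q + 4·q], [-4·p·q - 2·p - 2·q^2, -2·p^2 - 4·p·q]].
At the point, J = [[-31.2500, 85.0000], [23.5000, 12.0000]].
det J = -2372.5000.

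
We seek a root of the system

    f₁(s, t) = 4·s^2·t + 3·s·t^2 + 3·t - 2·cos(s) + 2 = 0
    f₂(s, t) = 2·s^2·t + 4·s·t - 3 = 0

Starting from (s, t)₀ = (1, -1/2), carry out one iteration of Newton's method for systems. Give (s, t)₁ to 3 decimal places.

(-0.973, -0.815)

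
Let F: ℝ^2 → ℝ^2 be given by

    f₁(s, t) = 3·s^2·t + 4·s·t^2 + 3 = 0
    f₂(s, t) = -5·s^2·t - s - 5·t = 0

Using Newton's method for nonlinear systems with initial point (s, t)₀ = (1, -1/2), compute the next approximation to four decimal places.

At (1, -1/2): F = (2.5000, 4.0000).
Jacobian J = [[6·s·t + 4·t^2, 3·s^2 + 8·s·t], [-10·s·t - 1, -5·s^2 - 5]].
At the point, J = [[-2.0000, -1.0000], [4.0000, -10.0000]] (det J = 24.0000).
Solving J·Δ = −F gives Δ = (0.8750, 0.7500).
Then the next iterate is (s, t)₁ = (1.8750, 0.2500).

(1.8750, 0.2500)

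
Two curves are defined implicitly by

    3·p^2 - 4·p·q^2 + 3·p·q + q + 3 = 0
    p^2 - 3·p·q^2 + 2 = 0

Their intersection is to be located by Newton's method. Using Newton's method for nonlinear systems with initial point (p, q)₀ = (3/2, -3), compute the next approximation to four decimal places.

(7.1615, 3.3750)

At (3/2, -3): F = (-60.7500, -36.2500).
Jacobian J = [[6·p - 4·q^2 + 3·q, -8·p·q + 3·p + 1], [2·p - 3·q^2, -6·p·q]].
At the point, J = [[-36.0000, 41.5000], [-24.0000, 27.0000]] (det J = 24.0000).
Solving J·Δ = −F gives Δ = (5.6615, 6.3750).
Then the next iterate is (p, q)₁ = (7.1615, 3.3750).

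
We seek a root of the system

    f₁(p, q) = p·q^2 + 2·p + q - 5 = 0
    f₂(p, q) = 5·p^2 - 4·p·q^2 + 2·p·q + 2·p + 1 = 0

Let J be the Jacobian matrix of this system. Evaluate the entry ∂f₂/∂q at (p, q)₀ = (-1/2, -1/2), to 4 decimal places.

-3.0000

∂f₂/∂q = -8·p·q + 2·p.
At (-1/2, -1/2) this is -3.0000.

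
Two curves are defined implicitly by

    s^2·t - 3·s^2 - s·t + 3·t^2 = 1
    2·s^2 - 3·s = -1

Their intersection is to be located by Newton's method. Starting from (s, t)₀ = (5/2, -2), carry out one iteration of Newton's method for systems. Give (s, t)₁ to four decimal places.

At (5/2, -2): F = (-15.2500, 6.0000).
Jacobian J = [[2·s·t - 6·s - t, s^2 - s + 6·t], [4·s - 3, 0]].
At the point, J = [[-23.0000, -8.2500], [7.0000, 0.0000]] (det J = 57.7500).
Solving J·Δ = −F gives Δ = (-0.8571, 0.5411).
Then the next iterate is (s, t)₁ = (1.6429, -1.4589).

(1.6429, -1.4589)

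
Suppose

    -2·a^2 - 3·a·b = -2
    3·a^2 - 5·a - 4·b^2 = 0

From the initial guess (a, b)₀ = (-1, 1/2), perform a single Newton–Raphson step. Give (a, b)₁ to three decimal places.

At (-1, 1/2): F = (1.500, 7.000).
Jacobian J = [[-4·a - 3·b, -3·a], [6·a - 5, -8·b]].
At the point, J = [[2.500, 3.000], [-11.000, -4.000]] (det J = 23.000).
Solving J·Δ = −F gives Δ = (1.174, -1.478).
Then the next iterate is (a, b)₁ = (0.174, -0.978).

(0.174, -0.978)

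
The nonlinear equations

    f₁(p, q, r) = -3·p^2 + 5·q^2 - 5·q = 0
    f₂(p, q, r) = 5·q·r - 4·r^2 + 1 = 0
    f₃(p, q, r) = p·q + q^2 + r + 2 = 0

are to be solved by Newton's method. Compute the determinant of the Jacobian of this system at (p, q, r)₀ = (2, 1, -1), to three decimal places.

749.000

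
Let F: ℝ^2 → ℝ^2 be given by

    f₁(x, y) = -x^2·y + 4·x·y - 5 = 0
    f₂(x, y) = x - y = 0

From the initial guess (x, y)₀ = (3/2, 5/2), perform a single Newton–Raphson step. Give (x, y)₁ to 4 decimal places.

At (3/2, 5/2): F = (4.3750, -1.0000).
Jacobian J = [[-2·x·y + 4·y, -x^2 + 4·x], [1, -1]].
At the point, J = [[2.5000, 3.7500], [1.0000, -1.0000]] (det J = -6.2500).
Solving J·Δ = −F gives Δ = (-0.1000, -1.1000).
Then the next iterate is (x, y)₁ = (1.4000, 1.4000).

(1.4000, 1.4000)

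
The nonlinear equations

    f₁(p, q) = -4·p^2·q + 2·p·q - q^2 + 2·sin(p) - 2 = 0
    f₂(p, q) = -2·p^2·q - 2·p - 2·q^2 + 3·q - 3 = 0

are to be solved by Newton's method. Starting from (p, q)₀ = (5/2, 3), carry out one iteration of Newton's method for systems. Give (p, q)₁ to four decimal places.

(2.2695, 0.8081)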